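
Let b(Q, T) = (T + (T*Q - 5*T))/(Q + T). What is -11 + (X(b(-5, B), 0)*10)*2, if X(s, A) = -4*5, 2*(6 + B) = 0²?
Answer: -411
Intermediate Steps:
B = -6 (B = -6 + (½)*0² = -6 + (½)*0 = -6 + 0 = -6)
b(Q, T) = (-4*T + Q*T)/(Q + T) (b(Q, T) = (T + (Q*T - 5*T))/(Q + T) = (T + (-5*T + Q*T))/(Q + T) = (-4*T + Q*T)/(Q + T))
X(s, A) = -20
-11 + (X(b(-5, B), 0)*10)*2 = -11 - 20*10*2 = -11 - 200*2 = -11 - 400 = -411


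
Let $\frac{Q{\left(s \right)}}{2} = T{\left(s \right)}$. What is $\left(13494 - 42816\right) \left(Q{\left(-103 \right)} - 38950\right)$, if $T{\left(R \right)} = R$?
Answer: $1148132232$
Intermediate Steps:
$Q{\left(s \right)} = 2 s$
$\left(13494 - 42816\right) \left(Q{\left(-103 \right)} - 38950\right) = \left(13494 - 42816\right) \left(2 \left(-103\right) - 38950\right) = - 29322 \left(-206 - 38950\right) = \left(-29322\right) \left(-39156\right) = 1148132232$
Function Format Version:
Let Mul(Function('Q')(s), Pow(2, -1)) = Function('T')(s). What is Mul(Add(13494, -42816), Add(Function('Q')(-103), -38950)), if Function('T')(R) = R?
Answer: 1148132232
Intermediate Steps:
Function('Q')(s) = Mul(2, s)
Mul(Add(13494, -42816), Add(Function('Q')(-103), -38950)) = Mul(Add(13494, -42816), Add(Mul(2, -103), -38950)) = Mul(-29322, Add(-206, -38950)) = Mul(-29322, -39156) = 1148132232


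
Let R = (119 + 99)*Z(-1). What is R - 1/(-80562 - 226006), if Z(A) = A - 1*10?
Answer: -735150063/306568 ≈ -2398.0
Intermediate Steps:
Z(A) = -10 + A (Z(A) = A - 10 = -10 + A)
R = -2398 (R = (119 + 99)*(-10 - 1) = 218*(-11) = -2398)
R - 1/(-80562 - 226006) = -2398 - 1/(-80562 - 226006) = -2398 - 1/(-306568) = -2398 - 1*(-1/306568) = -2398 + 1/306568 = -735150063/306568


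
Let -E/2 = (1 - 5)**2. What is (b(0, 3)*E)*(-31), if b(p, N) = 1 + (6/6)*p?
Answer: 992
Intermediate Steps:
b(p, N) = 1 + p (b(p, N) = 1 + (6*(1/6))*p = 1 + 1*p = 1 + p)
E = -32 (E = -2*(1 - 5)**2 = -2*(-4)**2 = -2*16 = -32)
(b(0, 3)*E)*(-31) = ((1 + 0)*(-32))*(-31) = (1*(-32))*(-31) = -32*(-31) = 992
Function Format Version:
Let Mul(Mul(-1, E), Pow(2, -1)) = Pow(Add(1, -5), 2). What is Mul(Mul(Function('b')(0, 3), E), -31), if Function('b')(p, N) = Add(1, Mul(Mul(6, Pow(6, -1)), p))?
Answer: 992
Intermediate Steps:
Function('b')(p, N) = Add(1, p) (Function('b')(p, N) = Add(1, Mul(Mul(6, Rational(1, 6)), p)) = Add(1, Mul(1, p)) = Add(1, p))
E = -32 (E = Mul(-2, Pow(Add(1, -5), 2)) = Mul(-2, Pow(-4, 2)) = Mul(-2, 16) = -32)
Mul(Mul(Function('b')(0, 3), E), -31) = Mul(Mul(Add(1, 0), -32), -31) = Mul(Mul(1, -32), -31) = Mul(-32, -31) = 992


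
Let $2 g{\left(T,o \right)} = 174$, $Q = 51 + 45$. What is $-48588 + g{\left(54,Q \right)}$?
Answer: $-48501$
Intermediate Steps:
$Q = 96$
$g{\left(T,o \right)} = 87$ ($g{\left(T,o \right)} = \frac{1}{2} \cdot 174 = 87$)
$-48588 + g{\left(54,Q \right)} = -48588 + 87 = -48501$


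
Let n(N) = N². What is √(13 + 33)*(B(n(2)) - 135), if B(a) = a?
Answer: -131*√46 ≈ -888.49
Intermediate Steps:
√(13 + 33)*(B(n(2)) - 135) = √(13 + 33)*(2² - 135) = √46*(4 - 135) = √46*(-131) = -131*√46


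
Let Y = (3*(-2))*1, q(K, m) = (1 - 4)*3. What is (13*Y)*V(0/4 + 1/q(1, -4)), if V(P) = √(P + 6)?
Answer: -26*√53 ≈ -189.28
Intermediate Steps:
q(K, m) = -9 (q(K, m) = -3*3 = -9)
V(P) = √(6 + P)
Y = -6 (Y = -6*1 = -6)
(13*Y)*V(0/4 + 1/q(1, -4)) = (13*(-6))*√(6 + (0/4 + 1/(-9))) = -78*√(6 + (0*(¼) + 1*(-⅑))) = -78*√(6 + (0 - ⅑)) = -78*√(6 - ⅑) = -26*√53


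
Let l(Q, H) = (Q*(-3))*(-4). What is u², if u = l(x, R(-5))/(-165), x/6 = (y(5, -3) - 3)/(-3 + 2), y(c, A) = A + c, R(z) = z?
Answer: 576/3025 ≈ 0.19041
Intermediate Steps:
x = 6 (x = 6*(((-3 + 5) - 3)/(-3 + 2)) = 6*((2 - 3)/(-1)) = 6*(-1*(-1)) = 6*1 = 6)
l(Q, H) = 12*Q (l(Q, H) = -3*Q*(-4) = 12*Q)
u = -24/55 (u = (12*6)/(-165) = 72*(-1/165) = -24/55 ≈ -0.43636)
u² = (-24/55)² = 576/3025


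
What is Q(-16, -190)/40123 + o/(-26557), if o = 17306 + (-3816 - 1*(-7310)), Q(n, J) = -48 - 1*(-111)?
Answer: -832885309/1065546511 ≈ -0.78165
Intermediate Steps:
Q(n, J) = 63 (Q(n, J) = -48 + 111 = 63)
o = 20800 (o = 17306 + (-3816 + 7310) = 17306 + 3494 = 20800)
Q(-16, -190)/40123 + o/(-26557) = 63/40123 + 20800/(-26557) = 63*(1/40123) + 20800*(-1/26557) = 63/40123 - 20800/26557 = -832885309/1065546511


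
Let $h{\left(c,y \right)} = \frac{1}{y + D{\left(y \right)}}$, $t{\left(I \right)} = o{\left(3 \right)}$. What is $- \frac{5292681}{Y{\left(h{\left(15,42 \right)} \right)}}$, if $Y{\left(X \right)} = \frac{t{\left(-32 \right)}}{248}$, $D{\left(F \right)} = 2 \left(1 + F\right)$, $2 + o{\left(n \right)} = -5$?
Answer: $\frac{1312584888}{7} \approx 1.8751 \cdot 10^{8}$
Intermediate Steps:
$o{\left(n \right)} = -7$ ($o{\left(n \right)} = -2 - 5 = -7$)
$D{\left(F \right)} = 2 + 2 F$
$t{\left(I \right)} = -7$
$h{\left(c,y \right)} = \frac{1}{2 + 3 y}$ ($h{\left(c,y \right)} = \frac{1}{y + \left(2 + 2 y\right)} = \frac{1}{2 + 3 y}$)
$Y{\left(X \right)} = - \frac{7}{248}$
$- \frac{5292681}{Y{\left(h{\left(15,42 \right)} \right)}} = - \frac{5292681}{- \frac{7}{248}} = \left(-5292681\right) \left(- \frac{248}{7}\right) = \frac{1312584888}{7}$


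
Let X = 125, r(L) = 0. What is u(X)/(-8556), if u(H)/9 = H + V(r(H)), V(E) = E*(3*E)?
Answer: -375/2852 ≈ -0.13149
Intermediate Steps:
V(E) = 3*E²
u(H) = 9*H (u(H) = 9*(H + 3*0²) = 9*(H + 3*0) = 9*(H + 0) = 9*H)
u(X)/(-8556) = (9*125)/(-8556) = 1125*(-1/8556) = -375/2852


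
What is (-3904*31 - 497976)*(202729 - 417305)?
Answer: 132822544000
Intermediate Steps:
(-3904*31 - 497976)*(202729 - 417305) = (-121024 - 497976)*(-214576) = -619000*(-214576) = 132822544000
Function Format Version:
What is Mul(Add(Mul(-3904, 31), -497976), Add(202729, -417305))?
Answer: 132822544000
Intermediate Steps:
Mul(Add(Mul(-3904, 31), -497976), Add(202729, -417305)) = Mul(Add(-121024, -497976), -214576) = Mul(-619000, -214576) = 132822544000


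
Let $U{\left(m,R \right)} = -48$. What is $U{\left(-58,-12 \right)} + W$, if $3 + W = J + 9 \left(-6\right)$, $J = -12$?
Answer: $-117$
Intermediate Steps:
$W = -69$ ($W = -3 + \left(-12 + 9 \left(-6\right)\right) = -3 - 66 = -69$)
$U{\left(-58,-12 \right)} + W = -48 - 69 = -117$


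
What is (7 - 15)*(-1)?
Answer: 8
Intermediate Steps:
(7 - 15)*(-1) = -8*(-1) = 8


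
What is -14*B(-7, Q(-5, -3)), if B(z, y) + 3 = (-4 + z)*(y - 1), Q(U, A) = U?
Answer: -882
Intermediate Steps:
B(z, y) = -3 + (-1 + y)*(-4 + z) (B(z, y) = -3 + (-4 + z)*(y - 1) = -3 + (-4 + z)*(-1 + y) = -3 + (-1 + y)*(-4 + z))
-14*B(-7, Q(-5, -3)) = -14*(1 - 1*(-7) - 4*(-5) - 5*(-7)) = -14*(1 + 7 + 20 + 35) = -14*63 = -882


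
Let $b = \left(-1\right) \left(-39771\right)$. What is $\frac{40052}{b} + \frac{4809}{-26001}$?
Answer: $\frac{3498491}{4255497} \approx 0.82211$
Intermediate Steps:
$b = 39771$
$\frac{40052}{b} + \frac{4809}{-26001} = \frac{40052}{39771} + \frac{4809}{-26001} = 40052 \cdot \frac{1}{39771} + 4809 \left(- \frac{1}{26001}\right) = \frac{40052}{39771} - \frac{1603}{8667} = \frac{3498491}{4255497}$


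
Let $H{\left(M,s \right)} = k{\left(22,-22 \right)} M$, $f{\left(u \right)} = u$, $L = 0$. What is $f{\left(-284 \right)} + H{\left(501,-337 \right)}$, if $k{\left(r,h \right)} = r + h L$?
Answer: $10738$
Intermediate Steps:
$k{\left(r,h \right)} = r$ ($k{\left(r,h \right)} = r + h 0 = r + 0 = r$)
$H{\left(M,s \right)} = 22 M$
$f{\left(-284 \right)} + H{\left(501,-337 \right)} = -284 + 22 \cdot 501 = -284 + 11022 = 10738$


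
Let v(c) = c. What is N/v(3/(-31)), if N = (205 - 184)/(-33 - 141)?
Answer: 217/174 ≈ 1.2471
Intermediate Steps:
N = -7/58 (N = 21/(-174) = 21*(-1/174) = -7/58 ≈ -0.12069)
N/v(3/(-31)) = -7/(58*(3/(-31))) = -7/(58*(3*(-1/31))) = -7/(58*(-3/31)) = -7/58*(-31/3) = 217/174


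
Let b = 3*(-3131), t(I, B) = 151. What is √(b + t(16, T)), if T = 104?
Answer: I*√9242 ≈ 96.135*I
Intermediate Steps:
b = -9393
√(b + t(16, T)) = √(-9393 + 151) = √(-9242) = I*√9242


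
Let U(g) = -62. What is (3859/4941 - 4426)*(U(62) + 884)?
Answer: -5991011918/1647 ≈ -3.6375e+6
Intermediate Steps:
(3859/4941 - 4426)*(U(62) + 884) = (3859/4941 - 4426)*(-62 + 884) = (3859*(1/4941) - 4426)*822 = (3859/4941 - 4426)*822 = -21865007/4941*822 = -5991011918/1647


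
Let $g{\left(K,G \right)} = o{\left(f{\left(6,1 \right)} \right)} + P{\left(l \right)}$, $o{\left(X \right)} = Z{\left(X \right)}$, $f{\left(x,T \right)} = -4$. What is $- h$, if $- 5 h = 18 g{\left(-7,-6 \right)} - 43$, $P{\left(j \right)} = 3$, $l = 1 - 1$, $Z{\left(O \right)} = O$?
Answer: $- \frac{61}{5} \approx -12.2$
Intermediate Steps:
$l = 0$ ($l = 1 - 1 = 0$)
$o{\left(X \right)} = X$
$g{\left(K,G \right)} = -1$ ($g{\left(K,G \right)} = -4 + 3 = -1$)
$h = \frac{61}{5}$ ($h = - \frac{18 \left(-1\right) - 43}{5} = - \frac{-18 - 43}{5} = \left(- \frac{1}{5}\right) \left(-61\right) = \frac{61}{5} \approx 12.2$)
$- h = \left(-1\right) \frac{61}{5} = - \frac{61}{5}$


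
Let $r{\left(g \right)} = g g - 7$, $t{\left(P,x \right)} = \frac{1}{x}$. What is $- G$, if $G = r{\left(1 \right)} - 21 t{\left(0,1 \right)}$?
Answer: $27$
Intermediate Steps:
$r{\left(g \right)} = -7 + g^{2}$ ($r{\left(g \right)} = g^{2} - 7 = -7 + g^{2}$)
$G = -27$ ($G = \left(-7 + 1^{2}\right) - \frac{21}{1} = \left(-7 + 1\right) - 21 = -6 - 21 = -27$)
$- G = \left(-1\right) \left(-27\right) = 27$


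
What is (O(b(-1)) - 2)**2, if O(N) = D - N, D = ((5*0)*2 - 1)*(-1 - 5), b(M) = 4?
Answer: 0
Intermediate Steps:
D = 6 (D = (0*2 - 1)*(-6) = (0 - 1)*(-6) = -1*(-6) = 6)
O(N) = 6 - N
(O(b(-1)) - 2)**2 = ((6 - 1*4) - 2)**2 = ((6 - 4) - 2)**2 = (2 - 2)**2 = 0**2 = 0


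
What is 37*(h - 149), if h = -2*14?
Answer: -6549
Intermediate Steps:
h = -28
37*(h - 149) = 37*(-28 - 149) = 37*(-177) = -6549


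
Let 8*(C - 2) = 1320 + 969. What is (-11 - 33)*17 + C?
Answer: -3679/8 ≈ -459.88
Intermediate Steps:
C = 2305/8 (C = 2 + (1320 + 969)/8 = 2 + (⅛)*2289 = 2 + 2289/8 = 2305/8 ≈ 288.13)
(-11 - 33)*17 + C = (-11 - 33)*17 + 2305/8 = -44*17 + 2305/8 = -748 + 2305/8 = -3679/8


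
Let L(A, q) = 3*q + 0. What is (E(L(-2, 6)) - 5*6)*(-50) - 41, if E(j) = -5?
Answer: 1709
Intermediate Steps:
L(A, q) = 3*q
(E(L(-2, 6)) - 5*6)*(-50) - 41 = (-5 - 5*6)*(-50) - 41 = (-5 - 30)*(-50) - 41 = -35*(-50) - 41 = 1750 - 41 = 1709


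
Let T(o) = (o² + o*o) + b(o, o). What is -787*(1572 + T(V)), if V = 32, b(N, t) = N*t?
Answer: -3654828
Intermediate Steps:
T(o) = 3*o² (T(o) = (o² + o*o) + o*o = (o² + o²) + o² = 2*o² + o² = 3*o²)
-787*(1572 + T(V)) = -787*(1572 + 3*32²) = -787*(1572 + 3*1024) = -787*(1572 + 3072) = -787*4644 = -3654828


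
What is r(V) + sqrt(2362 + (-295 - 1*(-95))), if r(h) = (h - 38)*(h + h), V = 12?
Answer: -624 + sqrt(2162) ≈ -577.50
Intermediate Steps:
r(h) = 2*h*(-38 + h) (r(h) = (-38 + h)*(2*h) = 2*h*(-38 + h))
r(V) + sqrt(2362 + (-295 - 1*(-95))) = 2*12*(-38 + 12) + sqrt(2362 + (-295 - 1*(-95))) = 2*12*(-26) + sqrt(2362 + (-295 + 95)) = -624 + sqrt(2362 - 200) = -624 + sqrt(2162)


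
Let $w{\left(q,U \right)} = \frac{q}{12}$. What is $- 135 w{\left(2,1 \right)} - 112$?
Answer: $- \frac{269}{2} \approx -134.5$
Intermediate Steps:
$w{\left(q,U \right)} = \frac{q}{12}$ ($w{\left(q,U \right)} = q \frac{1}{12} = \frac{q}{12}$)
$- 135 w{\left(2,1 \right)} - 112 = - 135 \cdot \frac{1}{12} \cdot 2 - 112 = \left(-135\right) \frac{1}{6} - 112 = - \frac{45}{2} - 112 = - \frac{269}{2}$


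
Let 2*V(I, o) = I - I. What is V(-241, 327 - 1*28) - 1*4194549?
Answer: -4194549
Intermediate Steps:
V(I, o) = 0 (V(I, o) = (I - I)/2 = (½)*0 = 0)
V(-241, 327 - 1*28) - 1*4194549 = 0 - 1*4194549 = 0 - 4194549 = -4194549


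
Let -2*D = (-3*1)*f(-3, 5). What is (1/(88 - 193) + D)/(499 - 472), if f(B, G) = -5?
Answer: -1577/5670 ≈ -0.27813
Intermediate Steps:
D = -15/2 (D = -(-3*1)*(-5)/2 = -(-3)*(-5)/2 = -1/2*15 = -15/2 ≈ -7.5000)
(1/(88 - 193) + D)/(499 - 472) = (1/(88 - 193) - 15/2)/(499 - 472) = (1/(-105) - 15/2)/27 = (-1/105 - 15/2)*(1/27) = -1577/210*1/27 = -1577/5670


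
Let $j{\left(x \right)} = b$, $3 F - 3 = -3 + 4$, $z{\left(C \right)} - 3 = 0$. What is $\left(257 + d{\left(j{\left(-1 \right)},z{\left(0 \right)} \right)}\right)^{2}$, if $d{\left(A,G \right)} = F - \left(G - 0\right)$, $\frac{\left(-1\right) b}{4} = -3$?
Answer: $\frac{586756}{9} \approx 65195.0$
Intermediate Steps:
$z{\left(C \right)} = 3$ ($z{\left(C \right)} = 3 + 0 = 3$)
$b = 12$ ($b = \left(-4\right) \left(-3\right) = 12$)
$F = \frac{4}{3}$ ($F = 1 + \frac{-3 + 4}{3} = 1 + \frac{1}{3} \cdot 1 = 1 + \frac{1}{3} = \frac{4}{3} \approx 1.3333$)
$j{\left(x \right)} = 12$
$d{\left(A,G \right)} = \frac{4}{3} - G$ ($d{\left(A,G \right)} = \frac{4}{3} - \left(G - 0\right) = \frac{4}{3} - \left(G + 0\right) = \frac{4}{3} - G$)
$\left(257 + d{\left(j{\left(-1 \right)},z{\left(0 \right)} \right)}\right)^{2} = \left(257 + \left(\frac{4}{3} - 3\right)\right)^{2} = \left(257 - \frac{5}{3}\right)^{2} = \left(\frac{766}{3}\right)^{2} = \frac{586756}{9}$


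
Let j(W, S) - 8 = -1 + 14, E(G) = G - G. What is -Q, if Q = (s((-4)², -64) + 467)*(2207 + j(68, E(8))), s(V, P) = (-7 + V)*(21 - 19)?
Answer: -1080580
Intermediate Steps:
E(G) = 0
j(W, S) = 21 (j(W, S) = 8 + (-1 + 14) = 8 + 13 = 21)
s(V, P) = -14 + 2*V (s(V, P) = (-7 + V)*2 = -14 + 2*V)
Q = 1080580 (Q = ((-14 + 2*(-4)²) + 467)*(2207 + 21) = ((-14 + 2*16) + 467)*2228 = ((-14 + 32) + 467)*2228 = (18 + 467)*2228 = 485*2228 = 1080580)
-Q = -1*1080580 = -1080580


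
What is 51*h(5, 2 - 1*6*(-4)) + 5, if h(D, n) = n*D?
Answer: 6635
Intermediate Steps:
h(D, n) = D*n
51*h(5, 2 - 1*6*(-4)) + 5 = 51*(5*(2 - 1*6*(-4))) + 5 = 51*(5*(2 - 6*(-4))) + 5 = 51*(5*(2 - 1*(-24))) + 5 = 51*(5*(2 + 24)) + 5 = 51*(5*26) + 5 = 51*130 + 5 = 6630 + 5 = 6635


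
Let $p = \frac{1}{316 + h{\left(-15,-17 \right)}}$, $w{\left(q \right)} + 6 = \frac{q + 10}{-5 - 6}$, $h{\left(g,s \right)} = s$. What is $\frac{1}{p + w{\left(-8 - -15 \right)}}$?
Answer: $- \frac{3289}{24806} \approx -0.13259$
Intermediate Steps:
$w{\left(q \right)} = - \frac{76}{11} - \frac{q}{11}$ ($w{\left(q \right)} = -6 + \frac{q + 10}{-5 - 6} = -6 + \frac{10 + q}{-11} = -6 + \left(10 + q\right) \left(- \frac{1}{11}\right) = -6 - \left(\frac{10}{11} + \frac{q}{11}\right) = - \frac{76}{11} - \frac{q}{11}$)
$p = \frac{1}{299}$ ($p = \frac{1}{316 - 17} = \frac{1}{299} \approx 0.0033445$)
$\frac{1}{p + w{\left(-8 - -15 \right)}} = \frac{1}{\frac{1}{299} - \left(\frac{76}{11} + \frac{-8 - -15}{11}\right)} = \frac{1}{\frac{1}{299} - \left(\frac{76}{11} + \frac{-8 + 15}{11}\right)} = \frac{1}{\frac{1}{299} - \frac{83}{11}} = \frac{1}{- \frac{24806}{3289}} = - \frac{3289}{24806}$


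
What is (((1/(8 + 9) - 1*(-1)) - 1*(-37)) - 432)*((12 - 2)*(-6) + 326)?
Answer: -1781402/17 ≈ -1.0479e+5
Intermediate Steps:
(((1/(8 + 9) - 1*(-1)) - 1*(-37)) - 432)*((12 - 2)*(-6) + 326) = (((1/17 + 1) + 37) - 432)*(10*(-6) + 326) = (((1/17 + 1) + 37) - 432)*(-60 + 326) = ((18/17 + 37) - 432)*266 = (647/17 - 432)*266 = -6697/17*266 = -1781402/17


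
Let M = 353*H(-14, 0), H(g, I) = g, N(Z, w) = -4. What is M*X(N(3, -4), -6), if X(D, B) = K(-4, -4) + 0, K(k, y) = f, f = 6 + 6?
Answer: -59304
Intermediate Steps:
M = -4942 (M = 353*(-14) = -4942)
f = 12
K(k, y) = 12
X(D, B) = 12 (X(D, B) = 12 + 0 = 12)
M*X(N(3, -4), -6) = -4942*12 = -59304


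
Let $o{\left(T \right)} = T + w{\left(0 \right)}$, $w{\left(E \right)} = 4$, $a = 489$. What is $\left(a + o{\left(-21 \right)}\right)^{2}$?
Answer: $222784$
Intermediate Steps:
$o{\left(T \right)} = 4 + T$ ($o{\left(T \right)} = T + 4 = 4 + T$)
$\left(a + o{\left(-21 \right)}\right)^{2} = \left(489 + \left(4 - 21\right)\right)^{2} = \left(489 - 17\right)^{2} = 472^{2} = 222784$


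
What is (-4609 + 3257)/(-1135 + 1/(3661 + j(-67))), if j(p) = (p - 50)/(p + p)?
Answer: 663414232/556934151 ≈ 1.1912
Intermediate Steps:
j(p) = (-50 + p)/(2*p) (j(p) = (-50 + p)/((2*p)) = (-50 + p)*(1/(2*p)) = (-50 + p)/(2*p))
(-4609 + 3257)/(-1135 + 1/(3661 + j(-67))) = (-4609 + 3257)/(-1135 + 1/(3661 + (½)*(-50 - 67)/(-67))) = -1352/(-1135 + 1/(3661 + (½)*(-1/67)*(-117))) = -1352/(-1135 + 1/(3661 + 117/134)) = -1352/(-1135 + 1/(490691/134)) = -1352/(-1135 + 134/490691) = -1352/(-556934151/490691) = -1352*(-490691/556934151) = 663414232/556934151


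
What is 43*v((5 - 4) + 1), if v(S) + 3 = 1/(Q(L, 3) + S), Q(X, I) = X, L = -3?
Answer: -172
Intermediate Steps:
v(S) = -3 + 1/(-3 + S)
43*v((5 - 4) + 1) = 43*((10 - 3*((5 - 4) + 1))/(-3 + ((5 - 4) + 1))) = 43*((10 - 3*(1 + 1))/(-3 + (1 + 1))) = 43*((10 - 3*2)/(-3 + 2)) = 43*((10 - 6)/(-1)) = 43*(-1*4) = 43*(-4) = -172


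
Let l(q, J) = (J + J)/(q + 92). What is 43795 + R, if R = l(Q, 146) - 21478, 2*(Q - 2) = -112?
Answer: 424169/19 ≈ 22325.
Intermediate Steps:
Q = -54 (Q = 2 + (½)*(-112) = 2 - 56 = -54)
l(q, J) = 2*J/(92 + q) (l(q, J) = (2*J)/(92 + q) = 2*J/(92 + q))
R = -407936/19 (R = 2*146/(92 - 54) - 21478 = 2*146/38 - 21478 = 2*146*(1/38) - 21478 = 146/19 - 21478 = -407936/19 ≈ -21470.)
43795 + R = 43795 - 407936/19 = 424169/19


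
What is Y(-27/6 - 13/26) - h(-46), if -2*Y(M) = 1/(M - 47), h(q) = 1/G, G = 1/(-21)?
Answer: 2185/104 ≈ 21.010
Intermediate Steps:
G = -1/21 ≈ -0.047619
h(q) = -21 (h(q) = 1/(-1/21) = -21)
Y(M) = -1/(2*(-47 + M)) (Y(M) = -1/(2*(M - 47)) = -1/(2*(-47 + M)))
Y(-27/6 - 13/26) - h(-46) = -1/(-94 + 2*(-27/6 - 13/26)) - 1*(-21) = -1/(-94 + 2*(-27*⅙ - 13*1/26)) + 21 = -1/(-94 + 2*(-9/2 - ½)) + 21 = -1/(-94 + 2*(-5)) + 21 = -1/(-94 - 10) + 21 = -1/(-104) + 21 = -1*(-1/104) + 21 = 1/104 + 21 = 2185/104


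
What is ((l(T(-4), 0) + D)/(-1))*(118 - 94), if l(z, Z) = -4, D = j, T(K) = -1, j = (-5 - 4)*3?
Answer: 744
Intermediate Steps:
j = -27 (j = -9*3 = -27)
D = -27
((l(T(-4), 0) + D)/(-1))*(118 - 94) = ((-4 - 27)/(-1))*(118 - 94) = -31*(-1)*24 = 31*24 = 744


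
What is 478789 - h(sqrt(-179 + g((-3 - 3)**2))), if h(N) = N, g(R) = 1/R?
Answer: 478789 - I*sqrt(6443)/6 ≈ 4.7879e+5 - 13.378*I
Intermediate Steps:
478789 - h(sqrt(-179 + g((-3 - 3)**2))) = 478789 - sqrt(-179 + 1/((-3 - 3)**2)) = 478789 - sqrt(-179 + 1/((-6)**2)) = 478789 - sqrt(-179 + 1/36) = 478789 - sqrt(-6443/36) = 478789 - I*sqrt(6443)/6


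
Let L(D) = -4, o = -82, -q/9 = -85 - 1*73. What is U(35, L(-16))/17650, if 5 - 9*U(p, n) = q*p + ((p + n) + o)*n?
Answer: -49969/158850 ≈ -0.31457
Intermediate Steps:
q = 1422 (q = -9*(-85 - 1*73) = -9*(-85 - 73) = -9*(-158) = 1422)
U(p, n) = 5/9 - 158*p - n*(-82 + n + p)/9 (U(p, n) = 5/9 - (1422*p + ((p + n) - 82)*n)/9 = 5/9 - (1422*p + ((n + p) - 82)*n)/9 = 5/9 - (1422*p + (-82 + n + p)*n)/9 = 5/9 - (1422*p + n*(-82 + n + p))/9 = 5/9 + (-158*p - n*(-82 + n + p)/9) = 5/9 - 158*p - n*(-82 + n + p)/9)
U(35, L(-16))/17650 = (5/9 - 158*35 - ⅑*(-4)² + (82/9)*(-4) - ⅑*(-4)*35)/17650 = (5/9 - 5530 - ⅑*16 - 328/9 + 140/9)*(1/17650) = (5/9 - 5530 - 16/9 - 328/9 + 140/9)*(1/17650) = -49969/9*1/17650 = -49969/158850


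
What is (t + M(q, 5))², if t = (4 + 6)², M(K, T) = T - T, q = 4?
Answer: 10000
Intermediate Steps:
M(K, T) = 0
t = 100 (t = 10² = 100)
(t + M(q, 5))² = (100 + 0)² = 100² = 10000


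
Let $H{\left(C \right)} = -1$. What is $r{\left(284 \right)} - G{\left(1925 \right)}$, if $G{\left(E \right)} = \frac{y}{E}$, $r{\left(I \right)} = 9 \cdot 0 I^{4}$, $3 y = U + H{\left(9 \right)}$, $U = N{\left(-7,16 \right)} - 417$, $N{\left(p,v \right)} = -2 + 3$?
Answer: $\frac{139}{1925} \approx 0.072208$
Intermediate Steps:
$N{\left(p,v \right)} = 1$
$U = -416$ ($U = 1 - 417 = -416$)
$y = -139$ ($y = \frac{-416 - 1}{3} = \frac{1}{3} \left(-417\right) = -139$)
$r{\left(I \right)} = 0$ ($r{\left(I \right)} = 0 I^{4} = 0$)
$G{\left(E \right)} = - \frac{139}{E}$
$r{\left(284 \right)} - G{\left(1925 \right)} = 0 - - \frac{139}{1925} = 0 + \frac{139}{1925} = \frac{139}{1925}$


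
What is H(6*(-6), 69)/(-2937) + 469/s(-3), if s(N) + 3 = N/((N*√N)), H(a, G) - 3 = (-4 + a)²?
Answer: 7*(-229*√3 + 592398*I)/(2937*(√3 - 9*I)) ≈ -151.3 + 29.012*I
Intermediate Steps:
H(a, G) = 3 + (-4 + a)²
s(N) = -3 + N^(-½) (s(N) = -3 + N/((N*√N)) = -3 + N/(N^(3/2)) = -3 + N/N^(3/2) = -3 + N^(-½))
H(6*(-6), 69)/(-2937) + 469/s(-3) = (3 + (-4 + 6*(-6))²)/(-2937) + 469/(-3 + (-3)^(-½)) = (3 + (-4 - 36)²)*(-1/2937) + 469/(-3 - I*√3/3) = (3 + (-40)²)*(-1/2937) + 469/(-3 - I*√3/3) = (3 + 1600)*(-1/2937) + 469/(-3 - I*√3/3) = 1603*(-1/2937) + 469/(-3 - I*√3/3) = -1603/2937 + 469/(-3 - I*√3/3)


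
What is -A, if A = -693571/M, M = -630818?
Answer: -693571/630818 ≈ -1.0995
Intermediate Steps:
A = 693571/630818 (A = -693571/(-630818) = -693571*(-1/630818) = 693571/630818 ≈ 1.0995)
-A = -1*693571/630818 = -693571/630818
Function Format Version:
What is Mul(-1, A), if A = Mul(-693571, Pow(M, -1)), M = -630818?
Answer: Rational(-693571, 630818) ≈ -1.0995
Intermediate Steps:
A = Rational(693571, 630818) (A = Mul(-693571, Pow(-630818, -1)) = Mul(-693571, Rational(-1, 630818)) = Rational(693571, 630818) ≈ 1.0995)
Mul(-1, A) = Mul(-1, Rational(693571, 630818)) = Rational(-693571, 630818)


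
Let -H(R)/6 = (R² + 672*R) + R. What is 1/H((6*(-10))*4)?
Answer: 1/623520 ≈ 1.6038e-6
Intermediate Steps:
H(R) = -4038*R - 6*R² (H(R) = -6*((R² + 672*R) + R) = -6*(R² + 673*R) = -4038*R - 6*R²)
1/H((6*(-10))*4) = 1/(-6*(6*(-10))*4*(673 + (6*(-10))*4)) = 1/(-6*(-60*4)*(673 - 60*4)) = 1/(-6*(-240)*(673 - 240)) = 1/(-6*(-240)*433) = 1/623520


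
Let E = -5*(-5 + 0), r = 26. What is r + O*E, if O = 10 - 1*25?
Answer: -349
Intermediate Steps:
O = -15 (O = 10 - 25 = -15)
E = 25 (E = -5*(-5) = 25)
r + O*E = 26 - 15*25 = 26 - 375 = -349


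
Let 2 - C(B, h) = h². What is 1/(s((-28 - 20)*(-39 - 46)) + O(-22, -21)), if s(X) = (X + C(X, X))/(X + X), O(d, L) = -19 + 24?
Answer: -4080/8300759 ≈ -0.00049152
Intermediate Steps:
C(B, h) = 2 - h²
O(d, L) = 5
s(X) = (2 + X - X²)/(2*X) (s(X) = (X + (2 - X²))/(X + X) = (2 + X - X²)/((2*X)) = (2 + X - X²)*(1/(2*X)) = (2 + X - X²)/(2*X))
1/(s((-28 - 20)*(-39 - 46)) + O(-22, -21)) = 1/((2 + (-28 - 20)*(-39 - 46) - ((-28 - 20)*(-39 - 46))²)/(2*(((-28 - 20)*(-39 - 46)))) + 5) = 1/((2 - 48*(-85) - (-48*(-85))²)/(2*((-48*(-85)))) + 5) = 1/((½)*(2 + 4080 - 1*4080²)/4080 + 5) = 1/((½)*(1/4080)*(2 + 4080 - 1*16646400) + 5) = 1/((½)*(1/4080)*(2 + 4080 - 16646400) + 5) = 1/((½)*(1/4080)*(-16642318) + 5) = 1/(-8321159/4080 + 5) = 1/(-8300759/4080) = -4080/8300759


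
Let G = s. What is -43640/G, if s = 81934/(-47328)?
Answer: 1032696960/40967 ≈ 25208.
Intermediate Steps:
s = -40967/23664 (s = 81934*(-1/47328) = -40967/23664 ≈ -1.7312)
G = -40967/23664 ≈ -1.7312
-43640/G = -43640/(-40967/23664) = -43640*(-23664/40967) = 1032696960/40967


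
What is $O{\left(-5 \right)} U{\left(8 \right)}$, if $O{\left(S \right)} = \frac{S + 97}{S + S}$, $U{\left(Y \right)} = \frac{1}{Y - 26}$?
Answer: $\frac{23}{45} \approx 0.51111$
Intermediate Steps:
$U{\left(Y \right)} = \frac{1}{-26 + Y}$
$O{\left(S \right)} = \frac{97 + S}{2 S}$
$O{\left(-5 \right)} U{\left(8 \right)} = \frac{\frac{1}{2} \frac{1}{-5} \left(97 - 5\right)}{-26 + 8} = \frac{\frac{1}{2} \left(- \frac{1}{5}\right) 92}{-18} = \left(- \frac{46}{5}\right) \left(- \frac{1}{18}\right) = \frac{23}{45}$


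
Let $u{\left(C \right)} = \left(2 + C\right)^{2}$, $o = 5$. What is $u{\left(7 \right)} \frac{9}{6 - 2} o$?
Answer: $\frac{3645}{4} \approx 911.25$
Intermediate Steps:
$u{\left(7 \right)} \frac{9}{6 - 2} o = \left(2 + 7\right)^{2} \frac{9}{6 - 2} \cdot 5 = 9^{2} \frac{9}{6 - 2} \cdot 5 = 81 \cdot \frac{9}{4} \cdot 5 = 81 \cdot \frac{45}{4} = \frac{3645}{4}$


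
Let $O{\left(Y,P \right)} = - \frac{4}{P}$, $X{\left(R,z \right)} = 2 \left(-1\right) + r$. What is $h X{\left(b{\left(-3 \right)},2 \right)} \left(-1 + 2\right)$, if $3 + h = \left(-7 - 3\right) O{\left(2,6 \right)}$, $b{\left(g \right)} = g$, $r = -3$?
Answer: $- \frac{55}{3} \approx -18.333$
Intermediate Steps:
$X{\left(R,z \right)} = -5$ ($X{\left(R,z \right)} = 2 \left(-1\right) - 3 = -2 - 3 = -5$)
$h = \frac{11}{3}$ ($h = -3 + \left(-7 - 3\right) \left(- \frac{4}{6}\right) = -3 - 10 \left(\left(-4\right) \frac{1}{6}\right) = -3 - - \frac{20}{3} = -3 + \frac{20}{3} = \frac{11}{3} \approx 3.6667$)
$h X{\left(b{\left(-3 \right)},2 \right)} \left(-1 + 2\right) = \frac{11 \left(- 5 \left(-1 + 2\right)\right)}{3} = \frac{11 \left(\left(-5\right) 1\right)}{3} = \frac{11}{3} \left(-5\right) = - \frac{55}{3}$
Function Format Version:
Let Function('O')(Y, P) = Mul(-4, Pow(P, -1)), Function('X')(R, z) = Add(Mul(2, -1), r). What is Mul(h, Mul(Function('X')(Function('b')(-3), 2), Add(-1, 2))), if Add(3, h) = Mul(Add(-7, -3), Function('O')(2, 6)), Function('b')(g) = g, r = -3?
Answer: Rational(-55, 3) ≈ -18.333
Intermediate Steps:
Function('X')(R, z) = -5 (Function('X')(R, z) = Add(Mul(2, -1), -3) = Add(-2, -3) = -5)
h = Rational(11, 3) (h = Add(-3, Mul(Add(-7, -3), Mul(-4, Pow(6, -1)))) = Add(-3, Mul(-10, Mul(-4, Rational(1, 6)))) = Add(-3, Mul(-10, Rational(-2, 3))) = Add(-3, Rational(20, 3)) = Rational(11, 3) ≈ 3.6667)
Mul(h, Mul(Function('X')(Function('b')(-3), 2), Add(-1, 2))) = Mul(Rational(11, 3), Mul(-5, Add(-1, 2))) = Mul(Rational(11, 3), Mul(-5, 1)) = Mul(Rational(11, 3), -5) = Rational(-55, 3)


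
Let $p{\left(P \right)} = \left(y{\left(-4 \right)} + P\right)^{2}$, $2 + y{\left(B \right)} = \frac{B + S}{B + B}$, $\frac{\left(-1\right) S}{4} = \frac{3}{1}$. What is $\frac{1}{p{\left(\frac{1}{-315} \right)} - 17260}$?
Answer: $- \frac{99225}{1712623499} \approx -5.7937 \cdot 10^{-5}$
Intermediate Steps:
$S = -12$ ($S = - 4 \cdot \frac{3}{1} = - 4 \cdot 3 \cdot 1 = \left(-4\right) 3 = -12$)
$y{\left(B \right)} = -2 + \frac{-12 + B}{2 B}$ ($y{\left(B \right)} = -2 + \frac{B - 12}{B + B} = -2 + \frac{-12 + B}{2 B}$)
$p{\left(P \right)} = P^{2}$ ($p{\left(P \right)} = \left(\left(- \frac{3}{2} - \frac{6}{-4}\right) + P\right)^{2} = \left(\left(- \frac{3}{2} - - \frac{3}{2}\right) + P\right)^{2} = \left(\left(- \frac{3}{2} + \frac{3}{2}\right) + P\right)^{2} = \left(0 + P\right)^{2} = P^{2}$)
$\frac{1}{p{\left(\frac{1}{-315} \right)} - 17260} = \frac{1}{\left(\frac{1}{-315}\right)^{2} - 17260} = \frac{1}{\left(- \frac{1}{315}\right)^{2} - 17260} = \frac{1}{\frac{1}{99225} - 17260} = \frac{1}{- \frac{1712623499}{99225}} = - \frac{99225}{1712623499}$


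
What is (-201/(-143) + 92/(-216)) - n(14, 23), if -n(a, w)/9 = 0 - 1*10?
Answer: -687415/7722 ≈ -89.020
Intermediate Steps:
n(a, w) = 90 (n(a, w) = -9*(0 - 1*10) = -9*(0 - 10) = -9*(-10) = 90)
(-201/(-143) + 92/(-216)) - n(14, 23) = (-201/(-143) + 92/(-216)) - 1*90 = (-201*(-1/143) + 92*(-1/216)) - 90 = (201/143 - 23/54) - 90 = 7565/7722 - 90 = -687415/7722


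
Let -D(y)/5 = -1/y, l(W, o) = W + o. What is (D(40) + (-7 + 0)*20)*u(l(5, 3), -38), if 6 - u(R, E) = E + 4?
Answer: -5595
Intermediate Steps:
D(y) = 5/y (D(y) = -(-5)/y = 5/y)
u(R, E) = 2 - E (u(R, E) = 6 - (E + 4) = 6 - (4 + E) = 6 + (-4 - E) = 2 - E)
(D(40) + (-7 + 0)*20)*u(l(5, 3), -38) = (5/40 + (-7 + 0)*20)*(2 - 1*(-38)) = (5*(1/40) - 7*20)*(2 + 38) = (1/8 - 140)*40 = -1119/8*40 = -5595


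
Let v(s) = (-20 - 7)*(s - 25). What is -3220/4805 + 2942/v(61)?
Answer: -1726615/467046 ≈ -3.6969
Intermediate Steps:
v(s) = 675 - 27*s (v(s) = -27*(-25 + s) = 675 - 27*s)
-3220/4805 + 2942/v(61) = -3220/4805 + 2942/(675 - 27*61) = -3220*1/4805 + 2942/(675 - 1647) = -644/961 + 2942/(-972) = -644/961 + 2942*(-1/972) = -644/961 - 1471/486 = -1726615/467046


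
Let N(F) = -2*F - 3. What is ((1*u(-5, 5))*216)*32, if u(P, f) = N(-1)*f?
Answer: -34560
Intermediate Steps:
N(F) = -3 - 2*F
u(P, f) = -f (u(P, f) = (-3 - 2*(-1))*f = (-3 + 2)*f = -f)
((1*u(-5, 5))*216)*32 = ((1*(-1*5))*216)*32 = ((1*(-5))*216)*32 = -5*216*32 = -1080*32 = -34560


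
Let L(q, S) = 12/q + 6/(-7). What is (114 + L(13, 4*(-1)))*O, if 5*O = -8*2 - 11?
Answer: -56052/91 ≈ -615.96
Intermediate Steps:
O = -27/5 (O = (-8*2 - 11)/5 = (-16 - 11)/5 = (1/5)*(-27) = -27/5 ≈ -5.4000)
L(q, S) = -6/7 + 12/q (L(q, S) = 12/q + 6*(-1/7) = 12/q - 6/7 = -6/7 + 12/q)
(114 + L(13, 4*(-1)))*O = (114 + (-6/7 + 12/13))*(-27/5) = (114 + 6/91)*(-27/5) = (10380/91)*(-27/5) = -56052/91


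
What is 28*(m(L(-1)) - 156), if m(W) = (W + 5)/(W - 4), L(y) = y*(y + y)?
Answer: -4466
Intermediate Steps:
L(y) = 2*y² (L(y) = y*(2*y) = 2*y²)
m(W) = (5 + W)/(-4 + W)
28*(m(L(-1)) - 156) = 28*((5 + 2*(-1)²)/(-4 + 2*(-1)²) - 156) = 28*((5 + 2*1)/(-4 + 2*1) - 156) = 28*((5 + 2)/(-4 + 2) - 156) = 28*(7/(-2) - 156) = 28*(-½*7 - 156) = 28*(-7/2 - 156) = 28*(-319/2) = -4466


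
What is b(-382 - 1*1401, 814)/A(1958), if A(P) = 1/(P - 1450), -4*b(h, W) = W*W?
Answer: -84149692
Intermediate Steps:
b(h, W) = -W²/4 (b(h, W) = -W*W/4 = -W²/4)
A(P) = 1/(-1450 + P)
b(-382 - 1*1401, 814)/A(1958) = (-¼*814²)/(1/(-1450 + 1958)) = (-¼*662596)/(1/508) = -165649/1/508 = -165649*508 = -84149692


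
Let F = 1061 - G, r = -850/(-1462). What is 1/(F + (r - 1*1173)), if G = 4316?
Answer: -43/190379 ≈ -0.00022587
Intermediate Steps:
r = 25/43 (r = -850*(-1/1462) = 25/43 ≈ 0.58140)
F = -3255 (F = 1061 - 1*4316 = 1061 - 4316 = -3255)
1/(F + (r - 1*1173)) = 1/(-3255 + (25/43 - 1*1173)) = 1/(-3255 + (25/43 - 1173)) = 1/(-3255 - 50414/43) = 1/(-190379/43) = -43/190379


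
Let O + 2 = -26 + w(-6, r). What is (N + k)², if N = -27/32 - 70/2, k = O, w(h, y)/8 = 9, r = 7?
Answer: 68121/1024 ≈ 66.524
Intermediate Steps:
w(h, y) = 72 (w(h, y) = 8*9 = 72)
O = 44 (O = -2 + (-26 + 72) = -2 + 46 = 44)
k = 44
N = -1147/32 (N = -27*1/32 - 70*½ = -27/32 - 35 = -1147/32 ≈ -35.844)
(N + k)² = (-1147/32 + 44)² = (261/32)² = 68121/1024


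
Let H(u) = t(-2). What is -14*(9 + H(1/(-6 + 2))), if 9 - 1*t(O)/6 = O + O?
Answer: -1218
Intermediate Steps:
t(O) = 54 - 12*O (t(O) = 54 - 6*(O + O) = 54 - 12*O)
H(u) = 78 (H(u) = 54 - 12*(-2) = 54 + 24 = 78)
-14*(9 + H(1/(-6 + 2))) = -14*(9 + 78) = -14*87 = -1218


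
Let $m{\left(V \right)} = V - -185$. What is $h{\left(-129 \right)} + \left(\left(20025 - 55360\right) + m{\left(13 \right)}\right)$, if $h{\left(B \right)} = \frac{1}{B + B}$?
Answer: $- \frac{9065347}{258} \approx -35137.0$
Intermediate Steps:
$m{\left(V \right)} = 185 + V$ ($m{\left(V \right)} = V + 185 = 185 + V$)
$h{\left(B \right)} = \frac{1}{2 B}$
$h{\left(-129 \right)} + \left(\left(20025 - 55360\right) + m{\left(13 \right)}\right) = \frac{1}{2 \left(-129\right)} + \left(\left(20025 - 55360\right) + \left(185 + 13\right)\right) = \frac{1}{2} \left(- \frac{1}{129}\right) + \left(-35335 + 198\right) = - \frac{1}{258} - 35137 = - \frac{9065347}{258}$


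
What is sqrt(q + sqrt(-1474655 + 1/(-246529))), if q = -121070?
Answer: sqrt(-7358216647109870 + 986116*I*sqrt(5601527509794774))/246529 ≈ 1.745 + 347.96*I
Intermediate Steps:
sqrt(q + sqrt(-1474655 + 1/(-246529))) = sqrt(-121070 + sqrt(-1474655 + 1/(-246529))) = sqrt(-121070 + sqrt(-1474655 - 1/246529)) = sqrt(-121070 + sqrt(-363545222496/246529)) = sqrt(-121070 + 4*I*sqrt(5601527509794774)/246529)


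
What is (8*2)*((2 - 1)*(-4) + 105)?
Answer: 1616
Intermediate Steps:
(8*2)*((2 - 1)*(-4) + 105) = 16*(1*(-4) + 105) = 16*(-4 + 105) = 16*101 = 1616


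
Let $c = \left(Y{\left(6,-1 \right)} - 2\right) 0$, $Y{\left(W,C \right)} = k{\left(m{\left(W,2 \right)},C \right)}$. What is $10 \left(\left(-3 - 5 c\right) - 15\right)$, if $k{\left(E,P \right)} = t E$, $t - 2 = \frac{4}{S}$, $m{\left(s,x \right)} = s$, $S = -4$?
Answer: $-180$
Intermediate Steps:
$t = 1$ ($t = 2 + \frac{4}{-4} = 2 + 4 \left(- \frac{1}{4}\right) = 2 - 1 = 1$)
$k{\left(E,P \right)} = E$ ($k{\left(E,P \right)} = 1 E = E$)
$Y{\left(W,C \right)} = W$
$c = 0$ ($c = \left(6 - 2\right) 0 = 4 \cdot 0 = 0$)
$10 \left(\left(-3 - 5 c\right) - 15\right) = 10 \left(\left(-3 - 0\right) - 15\right) = 10 \left(\left(-3 + 0\right) - 15\right) = 10 \left(-3 - 15\right) = 10 \left(-18\right) = -180$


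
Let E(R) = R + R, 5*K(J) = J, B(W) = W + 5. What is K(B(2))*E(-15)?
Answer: -42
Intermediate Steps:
B(W) = 5 + W
K(J) = J/5
E(R) = 2*R
K(B(2))*E(-15) = ((5 + 2)/5)*(2*(-15)) = ((⅕)*7)*(-30) = (7/5)*(-30) = -42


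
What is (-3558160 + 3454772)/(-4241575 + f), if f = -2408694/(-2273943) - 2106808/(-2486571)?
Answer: 2189471575066692/89824773878141971 ≈ 0.024375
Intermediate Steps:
f = 40375093454/21177231159 (f = -2408694*(-1/2273943) - 2106808*(-1/2486571) = 802898/757981 + 23672/27939 = 40375093454/21177231159 ≈ 1.9065)
(-3558160 + 3454772)/(-4241575 + f) = (-3558160 + 3454772)/(-4241575 + 40375093454/21177231159) = -103388/(-89824773878141971/21177231159) = -103388*(-21177231159/89824773878141971) = 2189471575066692/89824773878141971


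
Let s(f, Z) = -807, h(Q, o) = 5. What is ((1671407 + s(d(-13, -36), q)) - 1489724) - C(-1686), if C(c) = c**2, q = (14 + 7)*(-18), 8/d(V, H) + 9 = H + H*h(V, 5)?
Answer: -2661720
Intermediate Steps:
d(V, H) = 8/(-9 + 6*H) (d(V, H) = 8/(-9 + (H + H*5)) = 8/(-9 + (H + 5*H)) = 8/(-9 + 6*H))
q = -378 (q = 21*(-18) = -378)
((1671407 + s(d(-13, -36), q)) - 1489724) - C(-1686) = ((1671407 - 807) - 1489724) - 1*(-1686)**2 = (1670600 - 1489724) - 1*2842596 = 180876 - 2842596 = -2661720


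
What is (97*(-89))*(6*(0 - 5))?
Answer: 258990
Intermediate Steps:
(97*(-89))*(6*(0 - 5)) = -51798*(-5) = -8633*(-30) = 258990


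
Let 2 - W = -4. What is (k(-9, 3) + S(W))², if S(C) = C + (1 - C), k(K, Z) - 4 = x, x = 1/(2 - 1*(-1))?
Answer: 256/9 ≈ 28.444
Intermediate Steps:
x = ⅓ (x = 1/(2 + 1) = 1/3 = ⅓ ≈ 0.33333)
W = 6 (W = 2 - 1*(-4) = 2 + 4 = 6)
k(K, Z) = 13/3 (k(K, Z) = 4 + ⅓ = 13/3)
S(C) = 1
(k(-9, 3) + S(W))² = (13/3 + 1)² = (16/3)² = 256/9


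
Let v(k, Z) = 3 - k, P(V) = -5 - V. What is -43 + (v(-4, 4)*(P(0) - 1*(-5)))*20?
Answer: -43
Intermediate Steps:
-43 + (v(-4, 4)*(P(0) - 1*(-5)))*20 = -43 + ((3 - 1*(-4))*((-5 - 1*0) - 1*(-5)))*20 = -43 + ((3 + 4)*((-5 + 0) + 5))*20 = -43 + (7*(-5 + 5))*20 = -43 + (7*0)*20 = -43 + 0*20 = -43 + 0 = -43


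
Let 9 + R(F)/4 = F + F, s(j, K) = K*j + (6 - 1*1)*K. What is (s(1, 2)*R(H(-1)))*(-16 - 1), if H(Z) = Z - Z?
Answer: 7344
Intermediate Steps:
H(Z) = 0
s(j, K) = 5*K + K*j (s(j, K) = K*j + (6 - 1)*K = K*j + 5*K = 5*K + K*j)
R(F) = -36 + 8*F (R(F) = -36 + 4*(F + F) = -36 + 4*(2*F) = -36 + 8*F)
(s(1, 2)*R(H(-1)))*(-16 - 1) = ((2*(5 + 1))*(-36 + 8*0))*(-16 - 1) = ((2*6)*(-36 + 0))*(-17) = (12*(-36))*(-17) = -432*(-17) = 7344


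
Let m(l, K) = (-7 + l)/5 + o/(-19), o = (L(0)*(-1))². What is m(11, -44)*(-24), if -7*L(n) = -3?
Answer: -88296/4655 ≈ -18.968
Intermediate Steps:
L(n) = 3/7 (L(n) = -⅐*(-3) = 3/7)
o = 9/49 (o = ((3/7)*(-1))² = (-3/7)² = 9/49 ≈ 0.18367)
m(l, K) = -6562/4655 + l/5 (m(l, K) = (-7 + l)/5 + (9/49)/(-19) = (-7 + l)*(⅕) + (9/49)*(-1/19) = (-7/5 + l/5) - 9/931 = -6562/4655 + l/5)
m(11, -44)*(-24) = (-6562/4655 + (⅕)*11)*(-24) = (-6562/4655 + 11/5)*(-24) = (3679/4655)*(-24) = -88296/4655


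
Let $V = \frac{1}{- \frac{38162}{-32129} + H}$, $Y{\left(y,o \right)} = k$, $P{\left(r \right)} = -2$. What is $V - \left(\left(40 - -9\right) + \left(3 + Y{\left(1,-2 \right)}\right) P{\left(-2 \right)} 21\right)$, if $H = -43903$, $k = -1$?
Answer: $\frac{49368214246}{1410521325} \approx 35.0$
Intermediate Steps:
$Y{\left(y,o \right)} = -1$
$V = - \frac{32129}{1410521325}$ ($V = \frac{1}{- \frac{38162}{-32129} - 43903} = \frac{1}{\left(-38162\right) \left(- \frac{1}{32129}\right) - 43903} = \frac{1}{\frac{38162}{32129} - 43903} = \frac{1}{- \frac{1410521325}{32129}} = - \frac{32129}{1410521325} \approx -2.2778 \cdot 10^{-5}$)
$V - \left(\left(40 - -9\right) + \left(3 + Y{\left(1,-2 \right)}\right) P{\left(-2 \right)} 21\right) = - \frac{32129}{1410521325} - \left(\left(40 - -9\right) + \left(3 - 1\right) \left(-2\right) 21\right) = - \frac{32129}{1410521325} - \left(\left(40 + 9\right) + 2 \left(-2\right) 21\right) = - \frac{32129}{1410521325} - \left(49 - 84\right) = - \frac{32129}{1410521325} - -35 = - \frac{32129}{1410521325} + 35 = \frac{49368214246}{1410521325}$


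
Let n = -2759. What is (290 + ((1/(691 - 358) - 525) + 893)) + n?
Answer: -699632/333 ≈ -2101.0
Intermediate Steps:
(290 + ((1/(691 - 358) - 525) + 893)) + n = (290 + ((1/(691 - 358) - 525) + 893)) - 2759 = (290 + ((1/333 - 525) + 893)) - 2759 = (290 + (-174824/333 + 893)) - 2759 = (290 + 122545/333) - 2759 = 219115/333 - 2759 = -699632/333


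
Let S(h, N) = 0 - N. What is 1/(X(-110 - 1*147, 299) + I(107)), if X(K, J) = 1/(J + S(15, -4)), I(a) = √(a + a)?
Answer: -303/19647125 + 91809*√214/19647125 ≈ 0.068343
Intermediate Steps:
S(h, N) = -N
I(a) = √2*√a (I(a) = √(2*a) = √2*√a)
X(K, J) = 1/(4 + J) (X(K, J) = 1/(J - 1*(-4)) = 1/(J + 4) = 1/(4 + J))
1/(X(-110 - 1*147, 299) + I(107)) = 1/(1/(4 + 299) + √2*√107) = 1/(1/303 + √214)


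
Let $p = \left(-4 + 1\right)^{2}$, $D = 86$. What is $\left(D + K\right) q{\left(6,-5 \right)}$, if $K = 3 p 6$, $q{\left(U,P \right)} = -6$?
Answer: $-1488$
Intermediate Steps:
$p = 9$ ($p = \left(-3\right)^{2} = 9$)
$K = 162$ ($K = 3 \cdot 9 \cdot 6 = 27 \cdot 6 = 162$)
$\left(D + K\right) q{\left(6,-5 \right)} = \left(86 + 162\right) \left(-6\right) = 248 \left(-6\right) = -1488$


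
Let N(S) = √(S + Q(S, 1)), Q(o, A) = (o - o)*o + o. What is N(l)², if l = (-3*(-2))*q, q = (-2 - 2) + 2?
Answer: -24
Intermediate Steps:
q = -2 (q = -4 + 2 = -2)
Q(o, A) = o (Q(o, A) = 0*o + o = 0 + o = o)
l = -12 (l = -3*(-2)*(-2) = 6*(-2) = -12)
N(S) = √2*√S (N(S) = √(S + S) = √(2*S) = √2*√S)
N(l)² = (√2*√(-12))² = (√2*(2*I*√3))² = (2*I*√6)² = -24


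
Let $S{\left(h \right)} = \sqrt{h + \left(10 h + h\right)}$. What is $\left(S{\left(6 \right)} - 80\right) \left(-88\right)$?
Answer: $7040 - 528 \sqrt{2} \approx 6293.3$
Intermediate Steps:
$S{\left(h \right)} = 2 \sqrt{3} \sqrt{h}$ ($S{\left(h \right)} = \sqrt{h + 11 h} = \sqrt{12 h} = 2 \sqrt{3} \sqrt{h}$)
$\left(S{\left(6 \right)} - 80\right) \left(-88\right) = \left(2 \sqrt{3} \sqrt{6} - 80\right) \left(-88\right) = \left(6 \sqrt{2} - 80\right) \left(-88\right) = \left(-80 + 6 \sqrt{2}\right) \left(-88\right) = 7040 - 528 \sqrt{2}$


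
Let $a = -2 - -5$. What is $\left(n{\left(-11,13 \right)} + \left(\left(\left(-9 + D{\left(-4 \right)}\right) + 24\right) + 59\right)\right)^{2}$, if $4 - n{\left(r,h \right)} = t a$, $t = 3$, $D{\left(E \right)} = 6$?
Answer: $5625$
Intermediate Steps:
$a = 3$ ($a = -2 + 5 = 3$)
$n{\left(r,h \right)} = -5$ ($n{\left(r,h \right)} = 4 - 3 \cdot 3 = 4 - 9 = -5$)
$\left(n{\left(-11,13 \right)} + \left(\left(\left(-9 + D{\left(-4 \right)}\right) + 24\right) + 59\right)\right)^{2} = \left(-5 + \left(\left(\left(-9 + 6\right) + 24\right) + 59\right)\right)^{2} = \left(-5 + \left(\left(-3 + 24\right) + 59\right)\right)^{2} = \left(-5 + \left(21 + 59\right)\right)^{2} = \left(-5 + 80\right)^{2} = 75^{2} = 5625$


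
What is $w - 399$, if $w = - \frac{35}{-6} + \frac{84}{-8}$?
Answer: $- \frac{1211}{3} \approx -403.67$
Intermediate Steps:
$w = - \frac{14}{3}$ ($w = \left(-35\right) \left(- \frac{1}{6}\right) + 84 \left(- \frac{1}{8}\right) = \frac{35}{6} - \frac{21}{2} = - \frac{14}{3} \approx -4.6667$)
$w - 399 = - \frac{14}{3} - 399 = - \frac{1211}{3}$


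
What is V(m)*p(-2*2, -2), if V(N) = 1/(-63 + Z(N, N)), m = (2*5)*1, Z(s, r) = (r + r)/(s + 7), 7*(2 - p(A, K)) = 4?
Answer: -170/7357 ≈ -0.023107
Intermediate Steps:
p(A, K) = 10/7 (p(A, K) = 2 - ⅐*4 = 2 - 4/7 = 10/7)
Z(s, r) = 2*r/(7 + s) (Z(s, r) = (2*r)/(7 + s) = 2*r/(7 + s))
m = 10 (m = 10*1 = 10)
V(N) = 1/(-63 + 2*N/(7 + N))
V(m)*p(-2*2, -2) = ((7 + 10)/(-441 - 61*10))*(10/7) = (17/(-441 - 610))*(10/7) = (17/(-1051))*(10/7) = -1/1051*17*(10/7) = -17/1051*10/7 = -170/7357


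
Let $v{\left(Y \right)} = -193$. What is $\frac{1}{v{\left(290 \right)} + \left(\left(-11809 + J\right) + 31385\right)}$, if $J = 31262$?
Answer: $\frac{1}{50645} \approx 1.9745 \cdot 10^{-5}$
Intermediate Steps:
$\frac{1}{v{\left(290 \right)} + \left(\left(-11809 + J\right) + 31385\right)} = \frac{1}{-193 + \left(\left(-11809 + 31262\right) + 31385\right)} = \frac{1}{-193 + \left(19453 + 31385\right)} = \frac{1}{-193 + 50838} = \frac{1}{50645}$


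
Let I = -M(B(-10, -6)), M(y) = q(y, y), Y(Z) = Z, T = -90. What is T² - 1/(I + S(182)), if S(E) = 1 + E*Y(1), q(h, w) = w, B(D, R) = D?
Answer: 1563299/193 ≈ 8100.0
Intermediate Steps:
S(E) = 1 + E (S(E) = 1 + E*1 = 1 + E)
M(y) = y
I = 10 (I = -1*(-10) = 10)
T² - 1/(I + S(182)) = (-90)² - 1/(10 + (1 + 182)) = 8100 - 1/(10 + 183) = 8100 - 1/193 = 1563299/193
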